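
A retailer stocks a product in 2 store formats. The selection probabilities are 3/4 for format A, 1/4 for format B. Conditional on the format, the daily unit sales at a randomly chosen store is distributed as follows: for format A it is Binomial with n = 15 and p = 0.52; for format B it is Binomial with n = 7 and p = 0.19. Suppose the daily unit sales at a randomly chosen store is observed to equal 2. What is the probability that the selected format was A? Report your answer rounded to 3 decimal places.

Likelihoods P(X=2 | ·): A: 0.0020386; B: 0.264333.
Posterior ∝ prior × likelihood. Numerator for A: 0.75·0.0020386 = 0.00152895.
Normalizing constant: 0.75·0.0020386 + 0.25·0.264333 = 0.0676122.
P(A | observation) = 0.00152895 / 0.0676122 = 0.0226135.

0.023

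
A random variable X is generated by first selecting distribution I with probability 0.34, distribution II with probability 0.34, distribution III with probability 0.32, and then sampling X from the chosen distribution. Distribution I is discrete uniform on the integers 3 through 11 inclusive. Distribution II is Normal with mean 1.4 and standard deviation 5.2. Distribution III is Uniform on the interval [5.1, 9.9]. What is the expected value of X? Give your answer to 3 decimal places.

Component means — I: 7; II: 1.4; III: 7.5.
E[X] = 0.34·7 + 0.34·1.4 + 0.32·7.5 = 5.256.

5.256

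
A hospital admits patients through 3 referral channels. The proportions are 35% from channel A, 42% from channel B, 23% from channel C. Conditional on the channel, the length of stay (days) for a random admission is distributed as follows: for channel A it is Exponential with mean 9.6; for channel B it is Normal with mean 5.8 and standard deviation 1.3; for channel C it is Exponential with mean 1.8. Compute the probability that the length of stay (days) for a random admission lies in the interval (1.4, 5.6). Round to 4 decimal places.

Conditional on each channel, P(1.4 < X < 5.6): A: 0.306267; B: 0.438509; C: 0.414874.
By total probability, P(1.4 < X < 5.6) = 0.35·0.306267 + 0.42·0.438509 + 0.23·0.414874 = 0.386788.

0.3868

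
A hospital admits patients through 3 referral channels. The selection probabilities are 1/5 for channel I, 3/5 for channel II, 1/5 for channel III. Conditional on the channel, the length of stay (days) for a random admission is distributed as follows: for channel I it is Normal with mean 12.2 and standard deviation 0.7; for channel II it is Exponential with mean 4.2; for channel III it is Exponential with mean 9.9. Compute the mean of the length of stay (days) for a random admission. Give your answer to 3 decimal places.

6.940

Component means — I: 12.2; II: 4.2; III: 9.9.
E[X] = 0.2·12.2 + 0.6·4.2 + 0.2·9.9 = 6.94.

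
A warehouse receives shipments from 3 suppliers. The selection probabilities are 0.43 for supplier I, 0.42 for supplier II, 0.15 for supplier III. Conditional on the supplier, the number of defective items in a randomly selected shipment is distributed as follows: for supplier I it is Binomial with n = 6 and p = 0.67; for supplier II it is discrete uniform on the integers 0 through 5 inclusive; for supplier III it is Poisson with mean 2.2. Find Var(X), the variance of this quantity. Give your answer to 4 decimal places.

2.7620

Per component, I: μ=4.02, E[X²]=17.487; II: μ=2.5, E[X²]=9.16667; III: μ=2.2, E[X²]=7.04.
E[X] = 0.43·4.02 + 0.42·2.5 + 0.15·2.2 = 3.1086.
E[X²] = 0.43·17.487 + 0.42·9.16667 + 0.15·7.04 = 12.4254.
Var(X) = E[X²] − (E[X])² = 12.4254 − 9.66339 = 2.76202.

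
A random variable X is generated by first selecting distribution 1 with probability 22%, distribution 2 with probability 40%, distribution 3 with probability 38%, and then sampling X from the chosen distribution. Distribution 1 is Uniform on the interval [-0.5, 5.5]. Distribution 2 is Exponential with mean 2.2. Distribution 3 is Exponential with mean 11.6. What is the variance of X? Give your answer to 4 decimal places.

74.0904

Per component, 1: μ=2.5, E[X²]=9.25; 2: μ=2.2, E[X²]=9.68; 3: μ=11.6, E[X²]=269.12.
E[X] = 0.22·2.5 + 0.4·2.2 + 0.38·11.6 = 5.838.
E[X²] = 0.22·9.25 + 0.4·9.68 + 0.38·269.12 = 108.173.
Var(X) = E[X²] − (E[X])² = 108.173 − 34.0822 = 74.0904.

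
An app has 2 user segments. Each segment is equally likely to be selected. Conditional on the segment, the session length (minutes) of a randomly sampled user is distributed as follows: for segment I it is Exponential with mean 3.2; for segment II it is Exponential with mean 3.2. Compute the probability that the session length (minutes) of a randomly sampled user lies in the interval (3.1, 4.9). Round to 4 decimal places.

0.1633

Conditional on each segment, P(3.1 < X < 4.9): I: 0.163292; II: 0.163292.
By total probability, P(3.1 < X < 4.9) = 0.5·0.163292 + 0.5·0.163292 = 0.163292.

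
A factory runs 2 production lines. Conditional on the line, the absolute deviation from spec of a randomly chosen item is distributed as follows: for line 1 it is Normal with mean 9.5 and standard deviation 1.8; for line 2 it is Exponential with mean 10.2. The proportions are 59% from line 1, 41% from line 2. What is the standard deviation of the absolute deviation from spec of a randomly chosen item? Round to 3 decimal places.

Per component, 1: μ=9.5, E[X²]=93.49; 2: μ=10.2, E[X²]=208.08.
E[X] = 0.59·9.5 + 0.41·10.2 = 9.787.
E[X²] = 0.59·93.49 + 0.41·208.08 = 140.472.
Var(X) = E[X²] − (E[X])² = 140.472 − 95.7854 = 44.6865.
SD(X) = √44.6865 = 6.6848.

6.685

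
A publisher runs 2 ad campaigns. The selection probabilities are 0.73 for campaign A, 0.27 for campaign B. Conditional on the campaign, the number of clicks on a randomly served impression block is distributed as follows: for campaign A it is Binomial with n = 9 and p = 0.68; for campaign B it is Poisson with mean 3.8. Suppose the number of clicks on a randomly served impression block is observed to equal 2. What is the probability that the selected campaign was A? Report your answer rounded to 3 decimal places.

Likelihoods P(X=2 | ·): A: 0.00571966; B: 0.161517.
Posterior ∝ prior × likelihood. Numerator for A: 0.73·0.00571966 = 0.00417535.
Normalizing constant: 0.73·0.00571966 + 0.27·0.161517 = 0.0477849.
P(A | observation) = 0.00417535 / 0.0477849 = 0.087378.

0.087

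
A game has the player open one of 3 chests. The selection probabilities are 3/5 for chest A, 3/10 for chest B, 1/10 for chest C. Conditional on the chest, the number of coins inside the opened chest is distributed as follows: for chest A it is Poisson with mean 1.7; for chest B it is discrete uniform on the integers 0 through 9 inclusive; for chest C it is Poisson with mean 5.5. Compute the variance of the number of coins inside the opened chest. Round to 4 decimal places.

Per component, A: μ=1.7, E[X²]=4.59; B: μ=4.5, E[X²]=28.5; C: μ=5.5, E[X²]=35.75.
E[X] = 0.6·1.7 + 0.3·4.5 + 0.1·5.5 = 2.92.
E[X²] = 0.6·4.59 + 0.3·28.5 + 0.1·35.75 = 14.879.
Var(X) = E[X²] − (E[X])² = 14.879 − 8.5264 = 6.3526.

6.3526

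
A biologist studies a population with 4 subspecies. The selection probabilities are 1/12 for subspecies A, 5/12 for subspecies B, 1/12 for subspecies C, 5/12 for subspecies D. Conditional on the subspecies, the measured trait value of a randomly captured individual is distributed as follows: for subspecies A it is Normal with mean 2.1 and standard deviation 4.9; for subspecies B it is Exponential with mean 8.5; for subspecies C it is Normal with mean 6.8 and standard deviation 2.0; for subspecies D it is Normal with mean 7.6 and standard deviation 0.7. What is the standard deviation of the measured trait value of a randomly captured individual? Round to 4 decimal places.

Per component, A: μ=2.1, E[X²]=28.42; B: μ=8.5, E[X²]=144.5; C: μ=6.8, E[X²]=50.24; D: μ=7.6, E[X²]=58.25.
E[X] = 0.0833333·2.1 + 0.416667·8.5 + 0.0833333·6.8 + 0.416667·7.6 = 7.45.
E[X²] = 0.0833333·28.42 + 0.416667·144.5 + 0.0833333·50.24 + 0.416667·58.25 = 91.0342.
Var(X) = E[X²] − (E[X])² = 91.0342 − 55.5025 = 35.5317.
SD(X) = √35.5317 = 5.96084.

5.9608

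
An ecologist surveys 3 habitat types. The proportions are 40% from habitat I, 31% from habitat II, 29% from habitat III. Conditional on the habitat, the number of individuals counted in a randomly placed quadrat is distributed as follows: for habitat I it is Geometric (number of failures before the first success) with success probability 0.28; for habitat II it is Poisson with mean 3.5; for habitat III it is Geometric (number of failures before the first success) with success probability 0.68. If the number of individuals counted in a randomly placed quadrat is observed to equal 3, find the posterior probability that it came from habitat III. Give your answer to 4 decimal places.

0.0561

Likelihoods P(X=3 | ·): I: 0.104509; II: 0.215785; III: 0.0222822.
Posterior ∝ prior × likelihood. Numerator for III: 0.29·0.0222822 = 0.00646185.
Normalizing constant: 0.4·0.104509 + 0.31·0.215785 + 0.29·0.0222822 = 0.115159.
P(III | observation) = 0.00646185 / 0.115159 = 0.0561124.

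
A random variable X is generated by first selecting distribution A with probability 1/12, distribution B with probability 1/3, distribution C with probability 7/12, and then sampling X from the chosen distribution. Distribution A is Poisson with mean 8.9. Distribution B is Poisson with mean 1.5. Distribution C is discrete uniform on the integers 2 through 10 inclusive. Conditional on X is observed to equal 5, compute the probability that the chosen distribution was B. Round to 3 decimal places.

Likelihoods P(X=5 | ·): A: 0.063467; B: 0.01412; C: 0.111111.
Posterior ∝ prior × likelihood. Numerator for B: 0.333333·0.01412 = 0.00470665.
Normalizing constant: 0.0833333·0.063467 + 0.333333·0.01412 + 0.583333·0.111111 = 0.0748104.
P(B | observation) = 0.00470665 / 0.0748104 = 0.0629144.

0.063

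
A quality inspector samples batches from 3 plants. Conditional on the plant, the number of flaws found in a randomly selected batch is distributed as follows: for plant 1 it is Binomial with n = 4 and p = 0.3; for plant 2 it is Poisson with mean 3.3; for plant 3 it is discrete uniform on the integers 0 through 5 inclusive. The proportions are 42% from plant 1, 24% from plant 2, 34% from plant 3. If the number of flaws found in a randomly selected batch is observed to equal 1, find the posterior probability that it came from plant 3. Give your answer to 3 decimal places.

Likelihoods P(X=1 | ·): 1: 0.4116; 2: 0.121714; 3: 0.166667.
Posterior ∝ prior × likelihood. Numerator for 3: 0.34·0.166667 = 0.0566667.
Normalizing constant: 0.42·0.4116 + 0.24·0.121714 + 0.34·0.166667 = 0.25875.
P(3 | observation) = 0.0566667 / 0.25875 = 0.219001.

0.219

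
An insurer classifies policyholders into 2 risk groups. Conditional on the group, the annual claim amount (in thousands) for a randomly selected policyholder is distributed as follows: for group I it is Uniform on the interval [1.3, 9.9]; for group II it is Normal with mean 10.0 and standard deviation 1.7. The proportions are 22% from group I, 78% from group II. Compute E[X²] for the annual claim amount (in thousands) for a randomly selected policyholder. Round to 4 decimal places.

88.5093

For each component E[X²] = Var + (mean)², giving I: 37.5233; II: 102.89.
Overall E[X²] = 0.22·37.5233 + 0.78·102.89 = 88.5093.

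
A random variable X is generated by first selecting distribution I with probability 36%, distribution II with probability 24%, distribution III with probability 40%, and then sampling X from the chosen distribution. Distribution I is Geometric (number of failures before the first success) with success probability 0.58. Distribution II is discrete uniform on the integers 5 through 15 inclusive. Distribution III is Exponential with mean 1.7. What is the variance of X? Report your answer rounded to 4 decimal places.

Per component, I: μ=0.724138, E[X²]=1.77289; II: μ=10, E[X²]=110; III: μ=1.7, E[X²]=5.78.
E[X] = 0.36·0.724138 + 0.24·10 + 0.4·1.7 = 3.34069.
E[X²] = 0.36·1.77289 + 0.24·110 + 0.4·5.78 = 29.3502.
Var(X) = E[X²] − (E[X])² = 29.3502 − 11.1602 = 18.19.

18.1900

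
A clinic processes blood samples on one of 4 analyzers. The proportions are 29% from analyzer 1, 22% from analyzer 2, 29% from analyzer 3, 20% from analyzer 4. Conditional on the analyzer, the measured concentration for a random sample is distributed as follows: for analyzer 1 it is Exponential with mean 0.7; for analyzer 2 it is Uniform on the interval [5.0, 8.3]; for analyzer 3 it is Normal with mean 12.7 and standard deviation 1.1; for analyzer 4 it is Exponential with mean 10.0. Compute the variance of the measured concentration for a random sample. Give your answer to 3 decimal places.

Per component, 1: μ=0.7, E[X²]=0.98; 2: μ=6.65, E[X²]=45.13; 3: μ=12.7, E[X²]=162.5; 4: μ=10, E[X²]=200.
E[X] = 0.29·0.7 + 0.22·6.65 + 0.29·12.7 + 0.2·10 = 7.349.
E[X²] = 0.29·0.98 + 0.22·45.13 + 0.29·162.5 + 0.2·200 = 97.3378.
Var(X) = E[X²] − (E[X])² = 97.3378 − 54.0078 = 43.33.

43.330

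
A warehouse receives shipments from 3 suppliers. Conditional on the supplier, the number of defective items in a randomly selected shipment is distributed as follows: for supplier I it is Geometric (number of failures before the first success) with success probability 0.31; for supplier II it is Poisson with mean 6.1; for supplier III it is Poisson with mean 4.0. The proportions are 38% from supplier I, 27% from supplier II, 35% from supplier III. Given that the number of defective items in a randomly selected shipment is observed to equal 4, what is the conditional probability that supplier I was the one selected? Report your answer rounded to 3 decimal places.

0.205

Likelihoods P(X=4 | ·): I: 0.0702681; II: 0.129393; III: 0.195367.
Posterior ∝ prior × likelihood. Numerator for I: 0.38·0.0702681 = 0.0267019.
Normalizing constant: 0.38·0.0702681 + 0.27·0.129393 + 0.35·0.195367 = 0.130016.
P(I | observation) = 0.0267019 / 0.130016 = 0.205373.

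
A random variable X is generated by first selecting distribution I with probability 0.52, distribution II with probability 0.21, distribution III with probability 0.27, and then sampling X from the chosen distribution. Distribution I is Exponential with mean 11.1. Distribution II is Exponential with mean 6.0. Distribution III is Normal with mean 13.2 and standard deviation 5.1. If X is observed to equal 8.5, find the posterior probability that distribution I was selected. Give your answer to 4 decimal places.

0.4941

Likelihoods f(8.5 | ·): I: 0.0418899; II: 0.0404202; III: 0.0511587.
Posterior ∝ prior × likelihood. Numerator for I: 0.52·0.0418899 = 0.0217827.
Normalizing constant: 0.52·0.0418899 + 0.21·0.0404202 + 0.27·0.0511587 = 0.0440838.
P(I | observation) = 0.0217827 / 0.0440838 = 0.494121.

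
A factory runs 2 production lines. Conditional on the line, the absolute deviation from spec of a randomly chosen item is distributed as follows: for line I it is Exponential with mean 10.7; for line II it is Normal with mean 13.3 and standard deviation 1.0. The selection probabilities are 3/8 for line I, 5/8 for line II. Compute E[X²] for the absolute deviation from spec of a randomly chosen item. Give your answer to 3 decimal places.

197.049

For each component E[X²] = Var + (mean)², giving I: 228.98; II: 177.89.
Overall E[X²] = 0.375·228.98 + 0.625·177.89 = 197.049.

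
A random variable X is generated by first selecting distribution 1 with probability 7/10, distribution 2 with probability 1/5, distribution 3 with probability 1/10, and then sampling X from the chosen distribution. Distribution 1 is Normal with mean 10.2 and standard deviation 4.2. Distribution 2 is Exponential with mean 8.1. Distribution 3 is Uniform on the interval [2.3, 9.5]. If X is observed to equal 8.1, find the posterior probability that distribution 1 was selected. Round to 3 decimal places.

0.719

Likelihoods f(8.1 | ·): 1: 0.0838251; 2: 0.0454172; 3: 0.138889.
Posterior ∝ prior × likelihood. Numerator for 1: 0.7·0.0838251 = 0.0586776.
Normalizing constant: 0.7·0.0838251 + 0.2·0.0454172 + 0.1·0.138889 = 0.0816499.
P(1 | observation) = 0.0586776 / 0.0816499 = 0.718648.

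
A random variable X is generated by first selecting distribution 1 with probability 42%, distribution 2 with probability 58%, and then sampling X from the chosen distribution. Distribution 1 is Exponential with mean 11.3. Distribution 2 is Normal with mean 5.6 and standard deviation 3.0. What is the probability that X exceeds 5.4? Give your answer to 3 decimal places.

Conditional on each component, P(X > 5.4): 1: 0.620099; 2: 0.526576.
By total probability, P(X > 5.4) = 0.42·0.620099 + 0.58·0.526576 = 0.565856.

0.566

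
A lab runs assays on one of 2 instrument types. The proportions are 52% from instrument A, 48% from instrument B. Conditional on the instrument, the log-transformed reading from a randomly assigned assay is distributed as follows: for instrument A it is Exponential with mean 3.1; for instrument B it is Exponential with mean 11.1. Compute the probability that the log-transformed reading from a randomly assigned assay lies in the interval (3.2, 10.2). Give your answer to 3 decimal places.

Conditional on each instrument, P(3.2 < X < 10.2): A: 0.31896; B: 0.350595.
By total probability, P(3.2 < X < 10.2) = 0.52·0.31896 + 0.48·0.350595 = 0.334145.

0.334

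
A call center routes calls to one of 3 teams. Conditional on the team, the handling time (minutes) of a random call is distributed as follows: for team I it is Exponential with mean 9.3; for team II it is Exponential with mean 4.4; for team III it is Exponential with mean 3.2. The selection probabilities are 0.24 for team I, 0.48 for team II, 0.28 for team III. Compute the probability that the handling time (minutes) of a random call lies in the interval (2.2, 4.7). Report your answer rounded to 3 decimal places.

Conditional on each team, P(2.2 < X < 4.7): I: 0.186061; II: 0.262898; III: 0.272619.
By total probability, P(2.2 < X < 4.7) = 0.24·0.186061 + 0.48·0.262898 + 0.28·0.272619 = 0.247179.

0.247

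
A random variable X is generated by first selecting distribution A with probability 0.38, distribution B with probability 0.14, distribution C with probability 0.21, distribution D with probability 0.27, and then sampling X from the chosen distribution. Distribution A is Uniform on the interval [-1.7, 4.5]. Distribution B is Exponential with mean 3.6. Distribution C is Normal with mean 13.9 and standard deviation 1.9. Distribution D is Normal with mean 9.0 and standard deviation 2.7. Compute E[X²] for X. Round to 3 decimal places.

70.761

For each component E[X²] = Var + (mean)², giving A: 5.16333; B: 25.92; C: 196.82; D: 88.29.
Overall E[X²] = 0.38·5.16333 + 0.14·25.92 + 0.21·196.82 + 0.27·88.29 = 70.7614.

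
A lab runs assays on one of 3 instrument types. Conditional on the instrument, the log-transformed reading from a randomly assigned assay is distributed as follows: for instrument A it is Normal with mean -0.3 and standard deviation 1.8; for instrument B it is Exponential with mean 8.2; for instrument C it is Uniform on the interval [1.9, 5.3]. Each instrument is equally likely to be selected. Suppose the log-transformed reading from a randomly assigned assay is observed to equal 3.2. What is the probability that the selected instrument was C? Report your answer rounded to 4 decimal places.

0.7171

Likelihoods f(3.2 | ·): A: 0.0334683; B: 0.0825478; C: 0.294118.
Posterior ∝ prior × likelihood. Numerator for C: 0.333333·0.294118 = 0.0980392.
Normalizing constant: 0.333333·0.0334683 + 0.333333·0.0825478 + 0.333333·0.294118 = 0.136711.
P(C | observation) = 0.0980392 / 0.136711 = 0.717126.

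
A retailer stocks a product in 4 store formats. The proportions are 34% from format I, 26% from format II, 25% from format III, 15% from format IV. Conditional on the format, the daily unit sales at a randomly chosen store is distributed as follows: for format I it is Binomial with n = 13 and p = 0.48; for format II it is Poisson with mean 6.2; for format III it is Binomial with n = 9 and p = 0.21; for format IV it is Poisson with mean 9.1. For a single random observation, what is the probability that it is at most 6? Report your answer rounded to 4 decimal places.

Conditional on each format, P(X ≤ 6): I: 0.558465; II: 0.574213; III: 0.999568; IV: 0.197823.
By total probability, P(X ≤ 6) = 0.34·0.558465 + 0.26·0.574213 + 0.25·0.999568 + 0.15·0.197823 = 0.618739.

0.6187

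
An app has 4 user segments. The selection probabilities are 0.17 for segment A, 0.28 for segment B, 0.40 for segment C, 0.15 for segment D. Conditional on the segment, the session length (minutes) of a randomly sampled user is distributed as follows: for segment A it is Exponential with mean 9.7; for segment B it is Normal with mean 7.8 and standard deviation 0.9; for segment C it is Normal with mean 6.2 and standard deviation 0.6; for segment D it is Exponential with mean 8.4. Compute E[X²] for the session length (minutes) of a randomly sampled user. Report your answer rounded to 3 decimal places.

85.941

For each component E[X²] = Var + (mean)², giving A: 188.18; B: 61.65; C: 38.8; D: 141.12.
Overall E[X²] = 0.17·188.18 + 0.28·61.65 + 0.4·38.8 + 0.15·141.12 = 85.9406.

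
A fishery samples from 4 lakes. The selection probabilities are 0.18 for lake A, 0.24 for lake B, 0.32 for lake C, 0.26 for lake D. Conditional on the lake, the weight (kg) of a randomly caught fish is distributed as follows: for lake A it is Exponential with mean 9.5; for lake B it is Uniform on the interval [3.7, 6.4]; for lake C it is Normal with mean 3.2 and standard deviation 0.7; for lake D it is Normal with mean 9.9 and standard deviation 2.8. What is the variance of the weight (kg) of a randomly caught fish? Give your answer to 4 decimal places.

Per component, A: μ=9.5, E[X²]=180.5; B: μ=5.05, E[X²]=26.11; C: μ=3.2, E[X²]=10.73; D: μ=9.9, E[X²]=105.85.
E[X] = 0.18·9.5 + 0.24·5.05 + 0.32·3.2 + 0.26·9.9 = 6.52.
E[X²] = 0.18·180.5 + 0.24·26.11 + 0.32·10.73 + 0.26·105.85 = 69.711.
Var(X) = E[X²] − (E[X])² = 69.711 − 42.5104 = 27.2006.

27.2006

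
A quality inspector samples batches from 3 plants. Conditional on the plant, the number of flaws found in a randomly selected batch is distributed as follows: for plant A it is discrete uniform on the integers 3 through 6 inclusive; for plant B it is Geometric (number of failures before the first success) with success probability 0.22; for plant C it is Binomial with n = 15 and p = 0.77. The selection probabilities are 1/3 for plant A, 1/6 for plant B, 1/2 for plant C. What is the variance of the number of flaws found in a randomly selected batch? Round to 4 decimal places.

Per component, A: μ=4.5, E[X²]=21.5; B: μ=3.54545, E[X²]=28.686; C: μ=11.55, E[X²]=136.059.
E[X] = 0.333333·4.5 + 0.166667·3.54545 + 0.5·11.55 = 7.86591.
E[X²] = 0.333333·21.5 + 0.166667·28.686 + 0.5·136.059 = 79.9772.
Var(X) = E[X²] − (E[X])² = 79.9772 − 61.8725 = 18.1046.

18.1046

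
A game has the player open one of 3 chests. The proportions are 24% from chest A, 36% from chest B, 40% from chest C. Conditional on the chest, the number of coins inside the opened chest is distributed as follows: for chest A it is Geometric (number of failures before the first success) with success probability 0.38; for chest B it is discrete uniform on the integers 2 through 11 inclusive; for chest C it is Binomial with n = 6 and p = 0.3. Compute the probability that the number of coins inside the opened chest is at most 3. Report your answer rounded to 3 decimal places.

0.648

Conditional on each chest, P(X ≤ 3): A: 0.852237; B: 0.2; C: 0.92953.
By total probability, P(X ≤ 3) = 0.24·0.852237 + 0.36·0.2 + 0.4·0.92953 = 0.648349.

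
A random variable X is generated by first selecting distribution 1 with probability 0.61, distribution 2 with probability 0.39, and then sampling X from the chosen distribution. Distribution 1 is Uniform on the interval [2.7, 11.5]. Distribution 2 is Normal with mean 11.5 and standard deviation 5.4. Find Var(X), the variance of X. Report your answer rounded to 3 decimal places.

Per component, 1: μ=7.1, E[X²]=56.8633; 2: μ=11.5, E[X²]=161.41.
E[X] = 0.61·7.1 + 0.39·11.5 = 8.816.
E[X²] = 0.61·56.8633 + 0.39·161.41 = 97.6365.
Var(X) = E[X²] − (E[X])² = 97.6365 − 77.7219 = 19.9147.

19.915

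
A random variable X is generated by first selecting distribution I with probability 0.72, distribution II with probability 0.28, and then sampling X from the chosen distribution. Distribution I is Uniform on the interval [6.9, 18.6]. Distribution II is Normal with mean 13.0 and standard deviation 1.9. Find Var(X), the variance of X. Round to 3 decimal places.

9.237

Per component, I: μ=12.75, E[X²]=173.97; II: μ=13, E[X²]=172.61.
E[X] = 0.72·12.75 + 0.28·13 = 12.82.
E[X²] = 0.72·173.97 + 0.28·172.61 = 173.589.
Var(X) = E[X²] − (E[X])² = 173.589 − 164.352 = 9.2368.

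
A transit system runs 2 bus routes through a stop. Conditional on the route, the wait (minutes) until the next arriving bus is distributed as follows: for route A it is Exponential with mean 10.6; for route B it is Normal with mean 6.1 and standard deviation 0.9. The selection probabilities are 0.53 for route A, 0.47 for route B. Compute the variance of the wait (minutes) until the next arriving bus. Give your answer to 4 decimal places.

64.9758

Per component, A: μ=10.6, E[X²]=224.72; B: μ=6.1, E[X²]=38.02.
E[X] = 0.53·10.6 + 0.47·6.1 = 8.485.
E[X²] = 0.53·224.72 + 0.47·38.02 = 136.971.
Var(X) = E[X²] − (E[X])² = 136.971 − 71.9952 = 64.9758.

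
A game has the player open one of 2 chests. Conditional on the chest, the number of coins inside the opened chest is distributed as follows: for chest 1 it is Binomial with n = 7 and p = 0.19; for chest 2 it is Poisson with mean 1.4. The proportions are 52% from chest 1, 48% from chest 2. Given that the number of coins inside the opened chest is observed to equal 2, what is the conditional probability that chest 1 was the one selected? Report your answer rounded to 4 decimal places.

Likelihoods P(X=2 | ·): 1: 0.264333; 2: 0.241665.
Posterior ∝ prior × likelihood. Numerator for 1: 0.52·0.264333 = 0.137453.
Normalizing constant: 0.52·0.264333 + 0.48·0.241665 = 0.253452.
P(1 | observation) = 0.137453 / 0.253452 = 0.542324.

0.5423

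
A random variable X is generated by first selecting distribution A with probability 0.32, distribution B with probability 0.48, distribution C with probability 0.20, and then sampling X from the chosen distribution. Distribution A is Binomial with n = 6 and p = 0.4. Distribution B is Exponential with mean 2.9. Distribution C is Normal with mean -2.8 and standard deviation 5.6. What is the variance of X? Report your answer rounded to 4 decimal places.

Per component, A: μ=2.4, E[X²]=7.2; B: μ=2.9, E[X²]=16.82; C: μ=-2.8, E[X²]=39.2.
E[X] = 0.32·2.4 + 0.48·2.9 + 0.2·-2.8 = 1.6.
E[X²] = 0.32·7.2 + 0.48·16.82 + 0.2·39.2 = 18.2176.
Var(X) = E[X²] − (E[X])² = 18.2176 − 2.56 = 15.6576.

15.6576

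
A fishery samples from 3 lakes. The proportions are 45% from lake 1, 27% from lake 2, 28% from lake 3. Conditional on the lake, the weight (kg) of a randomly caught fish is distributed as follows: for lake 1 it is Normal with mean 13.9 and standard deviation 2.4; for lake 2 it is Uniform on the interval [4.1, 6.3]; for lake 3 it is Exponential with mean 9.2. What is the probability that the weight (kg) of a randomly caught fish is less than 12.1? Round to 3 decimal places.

0.577

Conditional on each lake, P(X < 12.1): 1: 0.226627; 2: 1; 3: 0.731584.
By total probability, P(X < 12.1) = 0.45·0.226627 + 0.27·1 + 0.28·0.731584 = 0.576826.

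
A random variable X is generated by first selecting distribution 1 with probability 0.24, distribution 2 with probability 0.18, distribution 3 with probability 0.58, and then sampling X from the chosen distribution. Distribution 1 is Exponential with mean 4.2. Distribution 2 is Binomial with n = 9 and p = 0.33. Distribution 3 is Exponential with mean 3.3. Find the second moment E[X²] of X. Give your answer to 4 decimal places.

For each component E[X²] = Var + (mean)², giving 1: 35.28; 2: 10.8108; 3: 21.78.
Overall E[X²] = 0.24·35.28 + 0.18·10.8108 + 0.58·21.78 = 23.0455.

23.0455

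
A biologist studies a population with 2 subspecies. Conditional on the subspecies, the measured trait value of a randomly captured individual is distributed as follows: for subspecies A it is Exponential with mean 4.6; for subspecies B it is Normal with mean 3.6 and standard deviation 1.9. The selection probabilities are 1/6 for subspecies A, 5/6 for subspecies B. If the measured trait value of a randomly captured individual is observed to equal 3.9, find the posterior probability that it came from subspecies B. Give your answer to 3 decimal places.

0.918

Likelihoods f(3.9 | ·): A: 0.0931185; B: 0.207369.
Posterior ∝ prior × likelihood. Numerator for B: 0.833333·0.207369 = 0.172807.
Normalizing constant: 0.166667·0.0931185 + 0.833333·0.207369 = 0.188327.
P(B | observation) = 0.172807 / 0.188327 = 0.917591.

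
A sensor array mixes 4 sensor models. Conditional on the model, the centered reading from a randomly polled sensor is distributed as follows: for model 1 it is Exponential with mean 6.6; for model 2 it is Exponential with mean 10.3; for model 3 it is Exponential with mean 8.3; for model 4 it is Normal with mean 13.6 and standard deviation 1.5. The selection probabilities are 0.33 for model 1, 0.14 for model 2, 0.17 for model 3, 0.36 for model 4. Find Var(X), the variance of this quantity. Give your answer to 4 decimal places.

50.7277

Per component, 1: μ=6.6, E[X²]=87.12; 2: μ=10.3, E[X²]=212.18; 3: μ=8.3, E[X²]=137.78; 4: μ=13.6, E[X²]=187.21.
E[X] = 0.33·6.6 + 0.14·10.3 + 0.17·8.3 + 0.36·13.6 = 9.927.
E[X²] = 0.33·87.12 + 0.14·212.18 + 0.17·137.78 + 0.36·187.21 = 149.273.
Var(X) = E[X²] − (E[X])² = 149.273 − 98.5453 = 50.7277.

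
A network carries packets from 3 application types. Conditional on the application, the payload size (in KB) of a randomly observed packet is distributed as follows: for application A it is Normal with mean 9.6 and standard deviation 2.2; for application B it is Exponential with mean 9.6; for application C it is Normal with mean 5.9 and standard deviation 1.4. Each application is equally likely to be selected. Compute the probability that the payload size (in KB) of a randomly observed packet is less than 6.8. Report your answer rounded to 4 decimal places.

0.4496

Conditional on each application, P(X < 6.8): A: 0.101557; B: 0.507536; C: 0.739842.
By total probability, P(X < 6.8) = 0.333333·0.101557 + 0.333333·0.507536 + 0.333333·0.739842 = 0.449645.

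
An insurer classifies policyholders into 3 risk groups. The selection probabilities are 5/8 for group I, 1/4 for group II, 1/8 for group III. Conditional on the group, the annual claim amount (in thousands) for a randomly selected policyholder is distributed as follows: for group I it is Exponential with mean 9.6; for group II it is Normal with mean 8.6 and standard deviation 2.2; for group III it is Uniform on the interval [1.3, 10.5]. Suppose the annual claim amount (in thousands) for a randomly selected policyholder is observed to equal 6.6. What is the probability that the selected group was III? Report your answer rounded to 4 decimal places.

Likelihoods f(6.6 | ·): I: 0.0523783; II: 0.119957; III: 0.108696.
Posterior ∝ prior × likelihood. Numerator for III: 0.125·0.108696 = 0.013587.
Normalizing constant: 0.625·0.0523783 + 0.25·0.119957 + 0.125·0.108696 = 0.0763127.
P(III | observation) = 0.013587 / 0.0763127 = 0.178043.

0.1780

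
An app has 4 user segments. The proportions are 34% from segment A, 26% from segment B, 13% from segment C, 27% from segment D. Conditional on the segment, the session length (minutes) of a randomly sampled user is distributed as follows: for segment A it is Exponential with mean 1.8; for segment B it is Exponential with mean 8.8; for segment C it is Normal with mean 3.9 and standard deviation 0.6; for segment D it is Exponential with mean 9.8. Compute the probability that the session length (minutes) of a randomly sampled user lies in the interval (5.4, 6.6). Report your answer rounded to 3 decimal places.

0.045

Conditional on each segment, P(5.4 < X < 6.6): A: 0.0242255; B: 0.0690121; C: 0.00620627; D: 0.066425.
By total probability, P(5.4 < X < 6.6) = 0.34·0.0242255 + 0.26·0.0690121 + 0.13·0.00620627 + 0.27·0.066425 = 0.0449214.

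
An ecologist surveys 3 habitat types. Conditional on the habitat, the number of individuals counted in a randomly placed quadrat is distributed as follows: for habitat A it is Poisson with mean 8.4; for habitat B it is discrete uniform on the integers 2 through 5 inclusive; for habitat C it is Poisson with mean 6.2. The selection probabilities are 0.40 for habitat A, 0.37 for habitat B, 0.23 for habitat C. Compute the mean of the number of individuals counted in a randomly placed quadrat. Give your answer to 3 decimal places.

Component means — A: 8.4; B: 3.5; C: 6.2.
E[X] = 0.4·8.4 + 0.37·3.5 + 0.23·6.2 = 6.081.

6.081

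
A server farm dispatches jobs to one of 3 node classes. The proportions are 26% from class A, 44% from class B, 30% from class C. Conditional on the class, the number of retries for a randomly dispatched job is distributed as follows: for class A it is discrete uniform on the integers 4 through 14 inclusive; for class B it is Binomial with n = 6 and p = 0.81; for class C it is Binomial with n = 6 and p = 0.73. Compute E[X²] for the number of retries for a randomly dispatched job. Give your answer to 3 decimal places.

40.569

For each component E[X²] = Var + (mean)², giving A: 91; B: 24.543; C: 20.367.
Overall E[X²] = 0.26·91 + 0.44·24.543 + 0.3·20.367 = 40.569.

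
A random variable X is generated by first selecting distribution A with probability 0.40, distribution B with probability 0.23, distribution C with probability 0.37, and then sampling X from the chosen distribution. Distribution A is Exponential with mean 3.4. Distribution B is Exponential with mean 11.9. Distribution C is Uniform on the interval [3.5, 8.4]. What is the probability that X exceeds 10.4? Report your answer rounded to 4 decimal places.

0.1148

Conditional on each component, P(X > 10.4): A: 0.0469429; B: 0.4173; C: 0.
By total probability, P(X > 10.4) = 0.4·0.0469429 + 0.23·0.4173 + 0.37·0 = 0.114756.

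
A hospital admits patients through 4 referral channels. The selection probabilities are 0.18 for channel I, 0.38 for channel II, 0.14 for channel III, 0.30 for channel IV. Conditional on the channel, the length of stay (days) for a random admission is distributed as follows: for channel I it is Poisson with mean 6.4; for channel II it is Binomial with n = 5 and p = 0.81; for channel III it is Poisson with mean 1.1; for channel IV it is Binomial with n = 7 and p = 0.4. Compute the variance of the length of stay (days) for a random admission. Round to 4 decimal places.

Per component, I: μ=6.4, E[X²]=47.36; II: μ=4.05, E[X²]=17.172; III: μ=1.1, E[X²]=2.31; IV: μ=2.8, E[X²]=9.52.
E[X] = 0.18·6.4 + 0.38·4.05 + 0.14·1.1 + 0.3·2.8 = 3.685.
E[X²] = 0.18·47.36 + 0.38·17.172 + 0.14·2.31 + 0.3·9.52 = 18.2296.
Var(X) = E[X²] − (E[X])² = 18.2296 − 13.5792 = 4.65033.

4.6503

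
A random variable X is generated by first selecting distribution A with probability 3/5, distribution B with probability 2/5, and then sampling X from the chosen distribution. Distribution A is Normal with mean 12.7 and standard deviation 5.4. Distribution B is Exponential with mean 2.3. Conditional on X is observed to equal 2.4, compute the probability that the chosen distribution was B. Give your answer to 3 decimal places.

0.895

Likelihoods f(2.4 | ·): A: 0.0119809; B: 0.153142.
Posterior ∝ prior × likelihood. Numerator for B: 0.4·0.153142 = 0.0612569.
Normalizing constant: 0.6·0.0119809 + 0.4·0.153142 = 0.0684455.
P(B | observation) = 0.0612569 / 0.0684455 = 0.894974.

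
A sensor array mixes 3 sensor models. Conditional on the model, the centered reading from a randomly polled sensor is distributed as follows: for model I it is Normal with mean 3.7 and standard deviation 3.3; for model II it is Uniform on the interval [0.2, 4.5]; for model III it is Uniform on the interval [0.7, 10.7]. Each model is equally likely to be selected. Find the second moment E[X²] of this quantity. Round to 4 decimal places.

24.1556

For each component E[X²] = Var + (mean)², giving I: 24.58; II: 7.06333; III: 40.8233.
Overall E[X²] = 0.333333·24.58 + 0.333333·7.06333 + 0.333333·40.8233 = 24.1556.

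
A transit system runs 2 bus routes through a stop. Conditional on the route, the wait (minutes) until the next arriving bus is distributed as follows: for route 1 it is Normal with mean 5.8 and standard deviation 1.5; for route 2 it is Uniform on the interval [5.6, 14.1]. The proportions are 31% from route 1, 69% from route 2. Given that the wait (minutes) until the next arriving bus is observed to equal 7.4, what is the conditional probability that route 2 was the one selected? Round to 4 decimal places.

Likelihoods f(7.4 | ·): 1: 0.150575; 2: 0.117647.
Posterior ∝ prior × likelihood. Numerator for 2: 0.69·0.117647 = 0.0811765.
Normalizing constant: 0.31·0.150575 + 0.69·0.117647 = 0.127855.
P(2 | observation) = 0.0811765 / 0.127855 = 0.634911.

0.6349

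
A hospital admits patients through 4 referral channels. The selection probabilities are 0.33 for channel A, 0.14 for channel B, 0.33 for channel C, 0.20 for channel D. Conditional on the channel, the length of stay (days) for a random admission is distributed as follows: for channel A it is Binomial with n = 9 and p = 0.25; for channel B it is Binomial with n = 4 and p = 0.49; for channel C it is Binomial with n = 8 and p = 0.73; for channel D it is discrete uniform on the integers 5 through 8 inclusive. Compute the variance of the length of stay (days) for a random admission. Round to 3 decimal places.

5.368

Per component, A: μ=2.25, E[X²]=6.75; B: μ=1.96, E[X²]=4.8412; C: μ=5.84, E[X²]=35.6824; D: μ=6.5, E[X²]=43.5.
E[X] = 0.33·2.25 + 0.14·1.96 + 0.33·5.84 + 0.2·6.5 = 4.2441.
E[X²] = 0.33·6.75 + 0.14·4.8412 + 0.33·35.6824 + 0.2·43.5 = 23.3805.
Var(X) = E[X²] − (E[X])² = 23.3805 − 18.0124 = 5.36808.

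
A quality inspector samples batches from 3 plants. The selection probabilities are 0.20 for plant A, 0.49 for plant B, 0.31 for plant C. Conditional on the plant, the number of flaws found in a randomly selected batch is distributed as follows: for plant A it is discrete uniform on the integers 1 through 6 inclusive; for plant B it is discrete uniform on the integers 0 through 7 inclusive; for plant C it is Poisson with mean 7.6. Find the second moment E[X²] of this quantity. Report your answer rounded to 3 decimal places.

For each component E[X²] = Var + (mean)², giving A: 15.1667; B: 17.5; C: 65.36.
Overall E[X²] = 0.2·15.1667 + 0.49·17.5 + 0.31·65.36 = 31.8699.

31.870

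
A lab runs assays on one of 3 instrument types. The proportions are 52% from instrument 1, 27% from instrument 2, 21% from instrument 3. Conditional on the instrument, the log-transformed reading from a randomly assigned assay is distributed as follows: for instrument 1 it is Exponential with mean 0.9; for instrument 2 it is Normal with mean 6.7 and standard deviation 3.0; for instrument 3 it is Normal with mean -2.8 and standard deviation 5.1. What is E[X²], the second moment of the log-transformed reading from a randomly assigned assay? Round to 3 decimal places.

For each component E[X²] = Var + (mean)², giving 1: 1.62; 2: 53.89; 3: 33.85.
Overall E[X²] = 0.52·1.62 + 0.27·53.89 + 0.21·33.85 = 22.5012.

22.501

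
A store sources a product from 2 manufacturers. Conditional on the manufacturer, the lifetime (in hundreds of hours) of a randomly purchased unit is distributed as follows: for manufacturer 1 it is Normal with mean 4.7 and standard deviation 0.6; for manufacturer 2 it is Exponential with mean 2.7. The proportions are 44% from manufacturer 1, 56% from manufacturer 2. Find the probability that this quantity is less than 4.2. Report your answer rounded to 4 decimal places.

0.5308

Conditional on each manufacturer, P(X < 4.2): 1: 0.202328; 2: 0.788928.
By total probability, P(X < 4.2) = 0.44·0.202328 + 0.56·0.788928 = 0.530824.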